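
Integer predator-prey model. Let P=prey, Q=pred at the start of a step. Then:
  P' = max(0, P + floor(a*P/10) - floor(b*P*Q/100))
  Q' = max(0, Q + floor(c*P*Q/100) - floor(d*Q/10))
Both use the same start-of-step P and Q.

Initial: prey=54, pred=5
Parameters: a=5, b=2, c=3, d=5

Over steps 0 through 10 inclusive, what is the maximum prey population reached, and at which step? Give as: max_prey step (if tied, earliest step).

Step 1: prey: 54+27-5=76; pred: 5+8-2=11
Step 2: prey: 76+38-16=98; pred: 11+25-5=31
Step 3: prey: 98+49-60=87; pred: 31+91-15=107
Step 4: prey: 87+43-186=0; pred: 107+279-53=333
Step 5: prey: 0+0-0=0; pred: 333+0-166=167
Step 6: prey: 0+0-0=0; pred: 167+0-83=84
Step 7: prey: 0+0-0=0; pred: 84+0-42=42
Step 8: prey: 0+0-0=0; pred: 42+0-21=21
Step 9: prey: 0+0-0=0; pred: 21+0-10=11
Step 10: prey: 0+0-0=0; pred: 11+0-5=6
Max prey = 98 at step 2

Answer: 98 2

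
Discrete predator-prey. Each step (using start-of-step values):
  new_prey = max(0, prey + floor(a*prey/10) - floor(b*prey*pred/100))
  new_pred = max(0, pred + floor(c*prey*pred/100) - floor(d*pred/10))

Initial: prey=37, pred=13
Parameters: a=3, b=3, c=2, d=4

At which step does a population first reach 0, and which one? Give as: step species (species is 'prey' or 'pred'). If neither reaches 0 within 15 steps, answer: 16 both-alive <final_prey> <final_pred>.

Answer: 16 both-alive 18 2

Derivation:
Step 1: prey: 37+11-14=34; pred: 13+9-5=17
Step 2: prey: 34+10-17=27; pred: 17+11-6=22
Step 3: prey: 27+8-17=18; pred: 22+11-8=25
Step 4: prey: 18+5-13=10; pred: 25+9-10=24
Step 5: prey: 10+3-7=6; pred: 24+4-9=19
Step 6: prey: 6+1-3=4; pred: 19+2-7=14
Step 7: prey: 4+1-1=4; pred: 14+1-5=10
Step 8: prey: 4+1-1=4; pred: 10+0-4=6
Step 9: prey: 4+1-0=5; pred: 6+0-2=4
Step 10: prey: 5+1-0=6; pred: 4+0-1=3
Step 11: prey: 6+1-0=7; pred: 3+0-1=2
Step 12: prey: 7+2-0=9; pred: 2+0-0=2
Step 13: prey: 9+2-0=11; pred: 2+0-0=2
Step 14: prey: 11+3-0=14; pred: 2+0-0=2
Step 15: prey: 14+4-0=18; pred: 2+0-0=2
No extinction within 15 steps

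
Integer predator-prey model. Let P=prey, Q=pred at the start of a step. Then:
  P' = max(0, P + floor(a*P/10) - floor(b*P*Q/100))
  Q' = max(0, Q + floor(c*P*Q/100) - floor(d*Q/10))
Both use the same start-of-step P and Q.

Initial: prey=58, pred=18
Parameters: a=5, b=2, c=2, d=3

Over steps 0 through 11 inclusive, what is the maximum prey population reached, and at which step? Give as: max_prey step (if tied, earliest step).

Step 1: prey: 58+29-20=67; pred: 18+20-5=33
Step 2: prey: 67+33-44=56; pred: 33+44-9=68
Step 3: prey: 56+28-76=8; pred: 68+76-20=124
Step 4: prey: 8+4-19=0; pred: 124+19-37=106
Step 5: prey: 0+0-0=0; pred: 106+0-31=75
Step 6: prey: 0+0-0=0; pred: 75+0-22=53
Step 7: prey: 0+0-0=0; pred: 53+0-15=38
Step 8: prey: 0+0-0=0; pred: 38+0-11=27
Step 9: prey: 0+0-0=0; pred: 27+0-8=19
Step 10: prey: 0+0-0=0; pred: 19+0-5=14
Step 11: prey: 0+0-0=0; pred: 14+0-4=10
Max prey = 67 at step 1

Answer: 67 1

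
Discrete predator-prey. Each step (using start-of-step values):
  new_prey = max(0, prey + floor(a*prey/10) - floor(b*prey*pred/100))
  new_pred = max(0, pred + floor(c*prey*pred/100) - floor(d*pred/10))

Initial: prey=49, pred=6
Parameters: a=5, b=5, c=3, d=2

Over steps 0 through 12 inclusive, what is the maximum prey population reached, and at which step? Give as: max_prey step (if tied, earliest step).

Answer: 59 1

Derivation:
Step 1: prey: 49+24-14=59; pred: 6+8-1=13
Step 2: prey: 59+29-38=50; pred: 13+23-2=34
Step 3: prey: 50+25-85=0; pred: 34+51-6=79
Step 4: prey: 0+0-0=0; pred: 79+0-15=64
Step 5: prey: 0+0-0=0; pred: 64+0-12=52
Step 6: prey: 0+0-0=0; pred: 52+0-10=42
Step 7: prey: 0+0-0=0; pred: 42+0-8=34
Step 8: prey: 0+0-0=0; pred: 34+0-6=28
Step 9: prey: 0+0-0=0; pred: 28+0-5=23
Step 10: prey: 0+0-0=0; pred: 23+0-4=19
Step 11: prey: 0+0-0=0; pred: 19+0-3=16
Step 12: prey: 0+0-0=0; pred: 16+0-3=13
Max prey = 59 at step 1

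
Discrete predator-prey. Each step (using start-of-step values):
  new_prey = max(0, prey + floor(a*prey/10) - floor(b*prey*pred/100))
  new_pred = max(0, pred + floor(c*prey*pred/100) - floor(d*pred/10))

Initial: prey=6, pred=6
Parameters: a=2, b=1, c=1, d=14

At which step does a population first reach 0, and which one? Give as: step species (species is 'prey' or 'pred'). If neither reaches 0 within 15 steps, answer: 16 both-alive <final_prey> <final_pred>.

Answer: 1 pred

Derivation:
Step 1: prey: 6+1-0=7; pred: 6+0-8=0
First extinction: pred at step 1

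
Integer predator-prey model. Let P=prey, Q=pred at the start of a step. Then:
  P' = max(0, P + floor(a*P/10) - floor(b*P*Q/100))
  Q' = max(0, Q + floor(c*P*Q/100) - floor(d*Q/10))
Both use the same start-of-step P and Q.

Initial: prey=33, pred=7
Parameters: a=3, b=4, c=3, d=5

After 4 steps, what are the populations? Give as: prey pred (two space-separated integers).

Answer: 12 21

Derivation:
Step 1: prey: 33+9-9=33; pred: 7+6-3=10
Step 2: prey: 33+9-13=29; pred: 10+9-5=14
Step 3: prey: 29+8-16=21; pred: 14+12-7=19
Step 4: prey: 21+6-15=12; pred: 19+11-9=21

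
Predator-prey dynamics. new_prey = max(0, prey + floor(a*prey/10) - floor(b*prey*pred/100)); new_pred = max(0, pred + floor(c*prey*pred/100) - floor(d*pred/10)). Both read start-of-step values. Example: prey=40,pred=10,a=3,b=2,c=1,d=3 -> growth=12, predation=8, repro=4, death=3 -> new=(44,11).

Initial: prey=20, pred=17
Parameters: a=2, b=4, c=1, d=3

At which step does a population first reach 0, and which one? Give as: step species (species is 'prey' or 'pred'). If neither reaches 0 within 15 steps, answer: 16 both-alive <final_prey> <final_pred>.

Answer: 16 both-alive 9 3

Derivation:
Step 1: prey: 20+4-13=11; pred: 17+3-5=15
Step 2: prey: 11+2-6=7; pred: 15+1-4=12
Step 3: prey: 7+1-3=5; pred: 12+0-3=9
Step 4: prey: 5+1-1=5; pred: 9+0-2=7
Step 5: prey: 5+1-1=5; pred: 7+0-2=5
Step 6: prey: 5+1-1=5; pred: 5+0-1=4
Step 7: prey: 5+1-0=6; pred: 4+0-1=3
Step 8: prey: 6+1-0=7; pred: 3+0-0=3
Step 9: prey: 7+1-0=8; pred: 3+0-0=3
Step 10: prey: 8+1-0=9; pred: 3+0-0=3
Step 11: prey: 9+1-1=9; pred: 3+0-0=3
Steps 12-15: state stable at prey=9, pred=3 (no change)
No extinction within 15 steps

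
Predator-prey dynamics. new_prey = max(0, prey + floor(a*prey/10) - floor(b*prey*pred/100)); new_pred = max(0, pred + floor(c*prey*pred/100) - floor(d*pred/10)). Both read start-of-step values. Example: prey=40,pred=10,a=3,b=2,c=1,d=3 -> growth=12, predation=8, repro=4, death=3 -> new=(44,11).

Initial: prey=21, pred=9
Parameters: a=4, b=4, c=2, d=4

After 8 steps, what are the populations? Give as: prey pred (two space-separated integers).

Answer: 24 10

Derivation:
Step 1: prey: 21+8-7=22; pred: 9+3-3=9
Step 2: prey: 22+8-7=23; pred: 9+3-3=9
Step 3: prey: 23+9-8=24; pred: 9+4-3=10
Step 4: prey: 24+9-9=24; pred: 10+4-4=10
Step 5: prey: 24+9-9=24; pred: 10+4-4=10
Step 6: prey: 24+9-9=24; pred: 10+4-4=10
Step 7: prey: 24+9-9=24; pred: 10+4-4=10
Step 8: prey: 24+9-9=24; pred: 10+4-4=10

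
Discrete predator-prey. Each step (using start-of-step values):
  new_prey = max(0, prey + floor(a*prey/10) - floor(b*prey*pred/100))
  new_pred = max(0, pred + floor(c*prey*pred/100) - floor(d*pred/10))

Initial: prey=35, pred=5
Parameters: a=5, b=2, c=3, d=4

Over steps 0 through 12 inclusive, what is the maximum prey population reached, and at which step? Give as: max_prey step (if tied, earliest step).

Step 1: prey: 35+17-3=49; pred: 5+5-2=8
Step 2: prey: 49+24-7=66; pred: 8+11-3=16
Step 3: prey: 66+33-21=78; pred: 16+31-6=41
Step 4: prey: 78+39-63=54; pred: 41+95-16=120
Step 5: prey: 54+27-129=0; pred: 120+194-48=266
Step 6: prey: 0+0-0=0; pred: 266+0-106=160
Step 7: prey: 0+0-0=0; pred: 160+0-64=96
Step 8: prey: 0+0-0=0; pred: 96+0-38=58
Step 9: prey: 0+0-0=0; pred: 58+0-23=35
Step 10: prey: 0+0-0=0; pred: 35+0-14=21
Step 11: prey: 0+0-0=0; pred: 21+0-8=13
Step 12: prey: 0+0-0=0; pred: 13+0-5=8
Max prey = 78 at step 3

Answer: 78 3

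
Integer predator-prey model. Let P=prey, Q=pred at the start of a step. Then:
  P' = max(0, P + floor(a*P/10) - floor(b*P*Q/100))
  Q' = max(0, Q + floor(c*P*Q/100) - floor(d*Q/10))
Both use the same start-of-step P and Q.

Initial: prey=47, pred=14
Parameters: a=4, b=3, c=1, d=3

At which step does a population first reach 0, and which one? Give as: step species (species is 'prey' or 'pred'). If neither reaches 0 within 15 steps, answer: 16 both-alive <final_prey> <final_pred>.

Step 1: prey: 47+18-19=46; pred: 14+6-4=16
Step 2: prey: 46+18-22=42; pred: 16+7-4=19
Step 3: prey: 42+16-23=35; pred: 19+7-5=21
Step 4: prey: 35+14-22=27; pred: 21+7-6=22
Step 5: prey: 27+10-17=20; pred: 22+5-6=21
Step 6: prey: 20+8-12=16; pred: 21+4-6=19
Step 7: prey: 16+6-9=13; pred: 19+3-5=17
Step 8: prey: 13+5-6=12; pred: 17+2-5=14
Step 9: prey: 12+4-5=11; pred: 14+1-4=11
Step 10: prey: 11+4-3=12; pred: 11+1-3=9
Step 11: prey: 12+4-3=13; pred: 9+1-2=8
Step 12: prey: 13+5-3=15; pred: 8+1-2=7
Step 13: prey: 15+6-3=18; pred: 7+1-2=6
Step 14: prey: 18+7-3=22; pred: 6+1-1=6
Step 15: prey: 22+8-3=27; pred: 6+1-1=6
No extinction within 15 steps

Answer: 16 both-alive 27 6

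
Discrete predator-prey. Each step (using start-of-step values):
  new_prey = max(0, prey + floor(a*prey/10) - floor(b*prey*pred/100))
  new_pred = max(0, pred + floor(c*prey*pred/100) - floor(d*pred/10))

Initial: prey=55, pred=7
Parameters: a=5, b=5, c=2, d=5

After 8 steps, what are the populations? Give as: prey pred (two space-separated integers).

Step 1: prey: 55+27-19=63; pred: 7+7-3=11
Step 2: prey: 63+31-34=60; pred: 11+13-5=19
Step 3: prey: 60+30-57=33; pred: 19+22-9=32
Step 4: prey: 33+16-52=0; pred: 32+21-16=37
Step 5: prey: 0+0-0=0; pred: 37+0-18=19
Step 6: prey: 0+0-0=0; pred: 19+0-9=10
Step 7: prey: 0+0-0=0; pred: 10+0-5=5
Step 8: prey: 0+0-0=0; pred: 5+0-2=3

Answer: 0 3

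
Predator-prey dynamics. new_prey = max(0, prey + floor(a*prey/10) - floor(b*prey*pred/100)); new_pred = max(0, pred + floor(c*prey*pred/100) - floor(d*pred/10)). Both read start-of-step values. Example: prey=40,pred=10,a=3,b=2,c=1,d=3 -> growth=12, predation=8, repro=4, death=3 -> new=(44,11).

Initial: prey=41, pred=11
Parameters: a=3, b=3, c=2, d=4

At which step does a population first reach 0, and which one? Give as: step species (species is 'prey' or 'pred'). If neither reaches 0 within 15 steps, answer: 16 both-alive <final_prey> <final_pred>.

Answer: 16 both-alive 2 2

Derivation:
Step 1: prey: 41+12-13=40; pred: 11+9-4=16
Step 2: prey: 40+12-19=33; pred: 16+12-6=22
Step 3: prey: 33+9-21=21; pred: 22+14-8=28
Step 4: prey: 21+6-17=10; pred: 28+11-11=28
Step 5: prey: 10+3-8=5; pred: 28+5-11=22
Step 6: prey: 5+1-3=3; pred: 22+2-8=16
Step 7: prey: 3+0-1=2; pred: 16+0-6=10
Step 8: prey: 2+0-0=2; pred: 10+0-4=6
Step 9: prey: 2+0-0=2; pred: 6+0-2=4
Step 10: prey: 2+0-0=2; pred: 4+0-1=3
Step 11: prey: 2+0-0=2; pred: 3+0-1=2
Step 12: prey: 2+0-0=2; pred: 2+0-0=2
Steps 13-15: state stable at prey=2, pred=2 (no change)
No extinction within 15 steps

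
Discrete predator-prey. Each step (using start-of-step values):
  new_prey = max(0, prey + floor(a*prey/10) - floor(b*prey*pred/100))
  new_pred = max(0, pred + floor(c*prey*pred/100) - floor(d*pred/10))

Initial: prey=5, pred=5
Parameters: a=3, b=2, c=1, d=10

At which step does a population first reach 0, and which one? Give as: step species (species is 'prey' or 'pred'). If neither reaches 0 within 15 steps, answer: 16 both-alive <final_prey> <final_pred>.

Answer: 1 pred

Derivation:
Step 1: prey: 5+1-0=6; pred: 5+0-5=0
First extinction: pred at step 1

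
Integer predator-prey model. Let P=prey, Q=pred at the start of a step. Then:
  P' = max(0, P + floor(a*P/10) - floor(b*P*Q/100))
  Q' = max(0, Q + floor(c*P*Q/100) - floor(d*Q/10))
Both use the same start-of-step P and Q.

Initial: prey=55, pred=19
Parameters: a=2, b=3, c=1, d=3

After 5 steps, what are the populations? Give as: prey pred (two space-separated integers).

Step 1: prey: 55+11-31=35; pred: 19+10-5=24
Step 2: prey: 35+7-25=17; pred: 24+8-7=25
Step 3: prey: 17+3-12=8; pred: 25+4-7=22
Step 4: prey: 8+1-5=4; pred: 22+1-6=17
Step 5: prey: 4+0-2=2; pred: 17+0-5=12

Answer: 2 12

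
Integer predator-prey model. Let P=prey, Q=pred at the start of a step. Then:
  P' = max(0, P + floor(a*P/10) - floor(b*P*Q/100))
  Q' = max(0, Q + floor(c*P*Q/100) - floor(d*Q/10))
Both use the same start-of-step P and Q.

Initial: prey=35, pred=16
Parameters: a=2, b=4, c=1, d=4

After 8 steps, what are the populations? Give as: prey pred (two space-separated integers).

Step 1: prey: 35+7-22=20; pred: 16+5-6=15
Step 2: prey: 20+4-12=12; pred: 15+3-6=12
Step 3: prey: 12+2-5=9; pred: 12+1-4=9
Step 4: prey: 9+1-3=7; pred: 9+0-3=6
Step 5: prey: 7+1-1=7; pred: 6+0-2=4
Step 6: prey: 7+1-1=7; pred: 4+0-1=3
Step 7: prey: 7+1-0=8; pred: 3+0-1=2
Step 8: prey: 8+1-0=9; pred: 2+0-0=2

Answer: 9 2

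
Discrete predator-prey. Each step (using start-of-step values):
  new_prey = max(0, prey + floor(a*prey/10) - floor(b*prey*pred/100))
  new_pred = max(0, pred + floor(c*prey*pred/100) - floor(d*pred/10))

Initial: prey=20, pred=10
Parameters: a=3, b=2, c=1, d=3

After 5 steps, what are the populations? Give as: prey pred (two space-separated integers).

Step 1: prey: 20+6-4=22; pred: 10+2-3=9
Step 2: prey: 22+6-3=25; pred: 9+1-2=8
Step 3: prey: 25+7-4=28; pred: 8+2-2=8
Step 4: prey: 28+8-4=32; pred: 8+2-2=8
Step 5: prey: 32+9-5=36; pred: 8+2-2=8

Answer: 36 8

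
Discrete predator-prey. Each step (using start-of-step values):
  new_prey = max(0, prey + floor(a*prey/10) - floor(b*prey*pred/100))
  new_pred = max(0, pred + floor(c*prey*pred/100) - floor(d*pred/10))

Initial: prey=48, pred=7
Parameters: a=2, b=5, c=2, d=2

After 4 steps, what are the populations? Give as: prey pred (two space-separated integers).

Step 1: prey: 48+9-16=41; pred: 7+6-1=12
Step 2: prey: 41+8-24=25; pred: 12+9-2=19
Step 3: prey: 25+5-23=7; pred: 19+9-3=25
Step 4: prey: 7+1-8=0; pred: 25+3-5=23

Answer: 0 23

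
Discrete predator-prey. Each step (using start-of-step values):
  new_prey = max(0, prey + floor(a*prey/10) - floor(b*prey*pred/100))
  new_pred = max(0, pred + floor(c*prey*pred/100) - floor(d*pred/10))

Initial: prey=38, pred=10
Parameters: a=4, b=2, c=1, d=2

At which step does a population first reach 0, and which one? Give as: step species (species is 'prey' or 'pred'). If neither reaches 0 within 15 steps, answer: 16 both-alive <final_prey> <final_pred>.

Answer: 16 both-alive 1 13

Derivation:
Step 1: prey: 38+15-7=46; pred: 10+3-2=11
Step 2: prey: 46+18-10=54; pred: 11+5-2=14
Step 3: prey: 54+21-15=60; pred: 14+7-2=19
Step 4: prey: 60+24-22=62; pred: 19+11-3=27
Step 5: prey: 62+24-33=53; pred: 27+16-5=38
Step 6: prey: 53+21-40=34; pred: 38+20-7=51
Step 7: prey: 34+13-34=13; pred: 51+17-10=58
Step 8: prey: 13+5-15=3; pred: 58+7-11=54
Step 9: prey: 3+1-3=1; pred: 54+1-10=45
Step 10: prey: 1+0-0=1; pred: 45+0-9=36
Step 11: prey: 1+0-0=1; pred: 36+0-7=29
Step 12: prey: 1+0-0=1; pred: 29+0-5=24
Step 13: prey: 1+0-0=1; pred: 24+0-4=20
Step 14: prey: 1+0-0=1; pred: 20+0-4=16
Step 15: prey: 1+0-0=1; pred: 16+0-3=13
No extinction within 15 steps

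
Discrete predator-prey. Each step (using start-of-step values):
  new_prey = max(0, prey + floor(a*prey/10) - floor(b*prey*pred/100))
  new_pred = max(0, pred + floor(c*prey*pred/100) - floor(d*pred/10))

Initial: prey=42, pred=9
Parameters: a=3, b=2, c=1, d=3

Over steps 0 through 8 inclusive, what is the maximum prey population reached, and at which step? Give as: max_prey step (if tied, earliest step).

Answer: 58 4

Derivation:
Step 1: prey: 42+12-7=47; pred: 9+3-2=10
Step 2: prey: 47+14-9=52; pred: 10+4-3=11
Step 3: prey: 52+15-11=56; pred: 11+5-3=13
Step 4: prey: 56+16-14=58; pred: 13+7-3=17
Step 5: prey: 58+17-19=56; pred: 17+9-5=21
Step 6: prey: 56+16-23=49; pred: 21+11-6=26
Step 7: prey: 49+14-25=38; pred: 26+12-7=31
Step 8: prey: 38+11-23=26; pred: 31+11-9=33
Max prey = 58 at step 4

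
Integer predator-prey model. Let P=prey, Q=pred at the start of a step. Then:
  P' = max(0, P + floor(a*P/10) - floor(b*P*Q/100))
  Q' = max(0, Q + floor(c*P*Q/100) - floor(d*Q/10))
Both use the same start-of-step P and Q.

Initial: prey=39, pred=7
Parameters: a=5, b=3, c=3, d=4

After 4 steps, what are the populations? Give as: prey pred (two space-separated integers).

Step 1: prey: 39+19-8=50; pred: 7+8-2=13
Step 2: prey: 50+25-19=56; pred: 13+19-5=27
Step 3: prey: 56+28-45=39; pred: 27+45-10=62
Step 4: prey: 39+19-72=0; pred: 62+72-24=110

Answer: 0 110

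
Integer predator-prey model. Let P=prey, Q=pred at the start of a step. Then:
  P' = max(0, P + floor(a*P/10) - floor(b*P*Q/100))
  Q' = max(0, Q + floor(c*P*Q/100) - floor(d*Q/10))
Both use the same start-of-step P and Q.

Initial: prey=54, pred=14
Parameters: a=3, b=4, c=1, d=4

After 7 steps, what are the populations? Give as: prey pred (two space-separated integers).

Answer: 12 3

Derivation:
Step 1: prey: 54+16-30=40; pred: 14+7-5=16
Step 2: prey: 40+12-25=27; pred: 16+6-6=16
Step 3: prey: 27+8-17=18; pred: 16+4-6=14
Step 4: prey: 18+5-10=13; pred: 14+2-5=11
Step 5: prey: 13+3-5=11; pred: 11+1-4=8
Step 6: prey: 11+3-3=11; pred: 8+0-3=5
Step 7: prey: 11+3-2=12; pred: 5+0-2=3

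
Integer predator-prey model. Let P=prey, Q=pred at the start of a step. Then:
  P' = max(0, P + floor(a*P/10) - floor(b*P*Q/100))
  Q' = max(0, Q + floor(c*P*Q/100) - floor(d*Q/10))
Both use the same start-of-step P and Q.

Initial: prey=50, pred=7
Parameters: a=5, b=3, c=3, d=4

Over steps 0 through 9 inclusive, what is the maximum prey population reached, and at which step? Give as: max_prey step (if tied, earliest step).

Step 1: prey: 50+25-10=65; pred: 7+10-2=15
Step 2: prey: 65+32-29=68; pred: 15+29-6=38
Step 3: prey: 68+34-77=25; pred: 38+77-15=100
Step 4: prey: 25+12-75=0; pred: 100+75-40=135
Step 5: prey: 0+0-0=0; pred: 135+0-54=81
Step 6: prey: 0+0-0=0; pred: 81+0-32=49
Step 7: prey: 0+0-0=0; pred: 49+0-19=30
Step 8: prey: 0+0-0=0; pred: 30+0-12=18
Step 9: prey: 0+0-0=0; pred: 18+0-7=11
Max prey = 68 at step 2

Answer: 68 2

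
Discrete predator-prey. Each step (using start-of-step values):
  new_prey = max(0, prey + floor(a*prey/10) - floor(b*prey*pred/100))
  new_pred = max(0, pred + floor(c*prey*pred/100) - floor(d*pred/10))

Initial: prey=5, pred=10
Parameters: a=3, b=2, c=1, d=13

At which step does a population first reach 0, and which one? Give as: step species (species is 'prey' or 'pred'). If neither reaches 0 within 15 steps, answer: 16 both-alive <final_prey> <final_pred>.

Answer: 1 pred

Derivation:
Step 1: prey: 5+1-1=5; pred: 10+0-13=0
First extinction: pred at step 1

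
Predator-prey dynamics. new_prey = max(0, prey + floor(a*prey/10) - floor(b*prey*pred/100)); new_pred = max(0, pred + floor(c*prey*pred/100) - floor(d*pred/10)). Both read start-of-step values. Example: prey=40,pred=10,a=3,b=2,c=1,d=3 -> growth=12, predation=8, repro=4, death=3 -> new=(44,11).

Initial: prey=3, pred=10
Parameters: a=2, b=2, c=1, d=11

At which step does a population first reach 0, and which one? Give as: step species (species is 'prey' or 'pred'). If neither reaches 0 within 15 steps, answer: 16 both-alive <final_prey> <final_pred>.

Answer: 1 pred

Derivation:
Step 1: prey: 3+0-0=3; pred: 10+0-11=0
First extinction: pred at step 1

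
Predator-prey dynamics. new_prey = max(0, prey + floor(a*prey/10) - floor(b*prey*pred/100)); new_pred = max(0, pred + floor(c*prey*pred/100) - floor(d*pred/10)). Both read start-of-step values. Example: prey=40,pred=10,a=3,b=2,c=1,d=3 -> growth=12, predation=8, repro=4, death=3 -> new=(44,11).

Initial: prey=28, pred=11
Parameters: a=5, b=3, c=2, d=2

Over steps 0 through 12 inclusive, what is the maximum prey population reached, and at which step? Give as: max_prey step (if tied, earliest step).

Answer: 35 2

Derivation:
Step 1: prey: 28+14-9=33; pred: 11+6-2=15
Step 2: prey: 33+16-14=35; pred: 15+9-3=21
Step 3: prey: 35+17-22=30; pred: 21+14-4=31
Step 4: prey: 30+15-27=18; pred: 31+18-6=43
Step 5: prey: 18+9-23=4; pred: 43+15-8=50
Step 6: prey: 4+2-6=0; pred: 50+4-10=44
Step 7: prey: 0+0-0=0; pred: 44+0-8=36
Step 8: prey: 0+0-0=0; pred: 36+0-7=29
Step 9: prey: 0+0-0=0; pred: 29+0-5=24
Step 10: prey: 0+0-0=0; pred: 24+0-4=20
Step 11: prey: 0+0-0=0; pred: 20+0-4=16
Step 12: prey: 0+0-0=0; pred: 16+0-3=13
Max prey = 35 at step 2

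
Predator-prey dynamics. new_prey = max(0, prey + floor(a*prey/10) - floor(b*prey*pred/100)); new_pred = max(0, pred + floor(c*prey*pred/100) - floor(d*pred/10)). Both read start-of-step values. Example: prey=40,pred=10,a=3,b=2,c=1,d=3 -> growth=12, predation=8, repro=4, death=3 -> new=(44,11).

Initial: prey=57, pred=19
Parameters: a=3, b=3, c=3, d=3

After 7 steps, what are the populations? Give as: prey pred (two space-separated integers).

Step 1: prey: 57+17-32=42; pred: 19+32-5=46
Step 2: prey: 42+12-57=0; pred: 46+57-13=90
Step 3: prey: 0+0-0=0; pred: 90+0-27=63
Step 4: prey: 0+0-0=0; pred: 63+0-18=45
Step 5: prey: 0+0-0=0; pred: 45+0-13=32
Step 6: prey: 0+0-0=0; pred: 32+0-9=23
Step 7: prey: 0+0-0=0; pred: 23+0-6=17

Answer: 0 17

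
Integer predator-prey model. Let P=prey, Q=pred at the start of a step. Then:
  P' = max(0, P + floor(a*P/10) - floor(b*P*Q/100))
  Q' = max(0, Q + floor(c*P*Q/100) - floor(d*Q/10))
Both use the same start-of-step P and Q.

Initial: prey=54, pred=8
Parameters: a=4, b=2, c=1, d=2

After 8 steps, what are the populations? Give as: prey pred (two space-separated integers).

Answer: 0 55

Derivation:
Step 1: prey: 54+21-8=67; pred: 8+4-1=11
Step 2: prey: 67+26-14=79; pred: 11+7-2=16
Step 3: prey: 79+31-25=85; pred: 16+12-3=25
Step 4: prey: 85+34-42=77; pred: 25+21-5=41
Step 5: prey: 77+30-63=44; pred: 41+31-8=64
Step 6: prey: 44+17-56=5; pred: 64+28-12=80
Step 7: prey: 5+2-8=0; pred: 80+4-16=68
Step 8: prey: 0+0-0=0; pred: 68+0-13=55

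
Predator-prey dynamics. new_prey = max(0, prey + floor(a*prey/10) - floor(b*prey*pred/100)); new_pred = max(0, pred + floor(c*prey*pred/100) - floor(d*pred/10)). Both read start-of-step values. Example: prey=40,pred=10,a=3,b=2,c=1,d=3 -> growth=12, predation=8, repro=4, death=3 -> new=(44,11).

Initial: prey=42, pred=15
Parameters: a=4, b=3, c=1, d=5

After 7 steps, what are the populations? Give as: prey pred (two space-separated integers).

Step 1: prey: 42+16-18=40; pred: 15+6-7=14
Step 2: prey: 40+16-16=40; pred: 14+5-7=12
Step 3: prey: 40+16-14=42; pred: 12+4-6=10
Step 4: prey: 42+16-12=46; pred: 10+4-5=9
Step 5: prey: 46+18-12=52; pred: 9+4-4=9
Step 6: prey: 52+20-14=58; pred: 9+4-4=9
Step 7: prey: 58+23-15=66; pred: 9+5-4=10

Answer: 66 10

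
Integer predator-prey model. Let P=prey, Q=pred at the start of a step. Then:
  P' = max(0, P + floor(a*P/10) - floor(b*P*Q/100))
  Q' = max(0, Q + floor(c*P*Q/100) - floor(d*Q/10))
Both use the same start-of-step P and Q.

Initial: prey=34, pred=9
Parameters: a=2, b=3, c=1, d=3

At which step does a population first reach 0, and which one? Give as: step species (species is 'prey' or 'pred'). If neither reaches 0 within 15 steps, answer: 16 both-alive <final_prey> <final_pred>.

Answer: 16 both-alive 23 6

Derivation:
Step 1: prey: 34+6-9=31; pred: 9+3-2=10
Step 2: prey: 31+6-9=28; pred: 10+3-3=10
Step 3: prey: 28+5-8=25; pred: 10+2-3=9
Step 4: prey: 25+5-6=24; pred: 9+2-2=9
Step 5: prey: 24+4-6=22; pred: 9+2-2=9
Step 6: prey: 22+4-5=21; pred: 9+1-2=8
Step 7: prey: 21+4-5=20; pred: 8+1-2=7
Step 8: prey: 20+4-4=20; pred: 7+1-2=6
Step 9: prey: 20+4-3=21; pred: 6+1-1=6
Step 10: prey: 21+4-3=22; pred: 6+1-1=6
Step 11: prey: 22+4-3=23; pred: 6+1-1=6
Step 12: prey: 23+4-4=23; pred: 6+1-1=6
Steps 13-15: state stable at prey=23, pred=6 (no change)
No extinction within 15 steps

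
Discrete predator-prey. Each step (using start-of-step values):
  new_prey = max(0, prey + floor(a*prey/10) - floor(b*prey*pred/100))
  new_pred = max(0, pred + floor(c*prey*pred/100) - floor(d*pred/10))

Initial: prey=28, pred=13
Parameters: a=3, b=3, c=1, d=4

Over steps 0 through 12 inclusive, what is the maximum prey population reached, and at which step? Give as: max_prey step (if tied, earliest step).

Answer: 83 12

Derivation:
Step 1: prey: 28+8-10=26; pred: 13+3-5=11
Step 2: prey: 26+7-8=25; pred: 11+2-4=9
Step 3: prey: 25+7-6=26; pred: 9+2-3=8
Step 4: prey: 26+7-6=27; pred: 8+2-3=7
Step 5: prey: 27+8-5=30; pred: 7+1-2=6
Step 6: prey: 30+9-5=34; pred: 6+1-2=5
Step 7: prey: 34+10-5=39; pred: 5+1-2=4
Step 8: prey: 39+11-4=46; pred: 4+1-1=4
Step 9: prey: 46+13-5=54; pred: 4+1-1=4
Step 10: prey: 54+16-6=64; pred: 4+2-1=5
Step 11: prey: 64+19-9=74; pred: 5+3-2=6
Step 12: prey: 74+22-13=83; pred: 6+4-2=8
Max prey = 83 at step 12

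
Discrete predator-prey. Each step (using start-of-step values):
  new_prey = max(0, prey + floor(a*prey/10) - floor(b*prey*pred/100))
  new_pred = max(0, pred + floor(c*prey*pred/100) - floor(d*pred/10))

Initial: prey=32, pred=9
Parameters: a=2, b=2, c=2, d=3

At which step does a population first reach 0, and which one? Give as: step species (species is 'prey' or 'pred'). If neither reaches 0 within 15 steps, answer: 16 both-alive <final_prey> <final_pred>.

Answer: 16 both-alive 3 3

Derivation:
Step 1: prey: 32+6-5=33; pred: 9+5-2=12
Step 2: prey: 33+6-7=32; pred: 12+7-3=16
Step 3: prey: 32+6-10=28; pred: 16+10-4=22
Step 4: prey: 28+5-12=21; pred: 22+12-6=28
Step 5: prey: 21+4-11=14; pred: 28+11-8=31
Step 6: prey: 14+2-8=8; pred: 31+8-9=30
Step 7: prey: 8+1-4=5; pred: 30+4-9=25
Step 8: prey: 5+1-2=4; pred: 25+2-7=20
Step 9: prey: 4+0-1=3; pred: 20+1-6=15
Step 10: prey: 3+0-0=3; pred: 15+0-4=11
Step 11: prey: 3+0-0=3; pred: 11+0-3=8
Step 12: prey: 3+0-0=3; pred: 8+0-2=6
Step 13: prey: 3+0-0=3; pred: 6+0-1=5
Step 14: prey: 3+0-0=3; pred: 5+0-1=4
Step 15: prey: 3+0-0=3; pred: 4+0-1=3
No extinction within 15 steps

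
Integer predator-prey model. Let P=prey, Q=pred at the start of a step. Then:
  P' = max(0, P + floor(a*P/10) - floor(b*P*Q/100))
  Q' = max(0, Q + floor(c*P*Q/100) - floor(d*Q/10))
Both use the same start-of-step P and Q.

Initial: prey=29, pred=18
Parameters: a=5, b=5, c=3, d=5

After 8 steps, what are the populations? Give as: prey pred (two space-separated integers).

Step 1: prey: 29+14-26=17; pred: 18+15-9=24
Step 2: prey: 17+8-20=5; pred: 24+12-12=24
Step 3: prey: 5+2-6=1; pred: 24+3-12=15
Step 4: prey: 1+0-0=1; pred: 15+0-7=8
Step 5: prey: 1+0-0=1; pred: 8+0-4=4
Step 6: prey: 1+0-0=1; pred: 4+0-2=2
Step 7: prey: 1+0-0=1; pred: 2+0-1=1
Step 8: prey: 1+0-0=1; pred: 1+0-0=1

Answer: 1 1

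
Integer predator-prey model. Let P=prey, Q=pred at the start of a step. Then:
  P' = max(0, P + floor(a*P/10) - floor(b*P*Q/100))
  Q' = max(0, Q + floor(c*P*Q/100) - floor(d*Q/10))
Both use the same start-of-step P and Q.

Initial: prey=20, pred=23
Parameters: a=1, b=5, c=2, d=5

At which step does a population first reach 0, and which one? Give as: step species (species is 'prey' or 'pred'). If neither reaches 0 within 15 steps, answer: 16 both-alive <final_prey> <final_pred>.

Answer: 1 prey

Derivation:
Step 1: prey: 20+2-23=0; pred: 23+9-11=21
First extinction: prey at step 1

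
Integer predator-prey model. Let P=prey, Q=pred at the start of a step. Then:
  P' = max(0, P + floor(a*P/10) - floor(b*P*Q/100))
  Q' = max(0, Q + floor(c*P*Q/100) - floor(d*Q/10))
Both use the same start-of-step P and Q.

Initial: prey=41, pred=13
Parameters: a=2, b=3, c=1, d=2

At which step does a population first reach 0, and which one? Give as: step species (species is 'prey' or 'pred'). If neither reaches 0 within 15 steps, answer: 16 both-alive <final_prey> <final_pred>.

Answer: 16 both-alive 3 4

Derivation:
Step 1: prey: 41+8-15=34; pred: 13+5-2=16
Step 2: prey: 34+6-16=24; pred: 16+5-3=18
Step 3: prey: 24+4-12=16; pred: 18+4-3=19
Step 4: prey: 16+3-9=10; pred: 19+3-3=19
Step 5: prey: 10+2-5=7; pred: 19+1-3=17
Step 6: prey: 7+1-3=5; pred: 17+1-3=15
Step 7: prey: 5+1-2=4; pred: 15+0-3=12
Step 8: prey: 4+0-1=3; pred: 12+0-2=10
Step 9: prey: 3+0-0=3; pred: 10+0-2=8
Step 10: prey: 3+0-0=3; pred: 8+0-1=7
Step 11: prey: 3+0-0=3; pred: 7+0-1=6
Step 12: prey: 3+0-0=3; pred: 6+0-1=5
Step 13: prey: 3+0-0=3; pred: 5+0-1=4
Step 14: prey: 3+0-0=3; pred: 4+0-0=4
Steps 15-15: state stable at prey=3, pred=4 (no change)
No extinction within 15 steps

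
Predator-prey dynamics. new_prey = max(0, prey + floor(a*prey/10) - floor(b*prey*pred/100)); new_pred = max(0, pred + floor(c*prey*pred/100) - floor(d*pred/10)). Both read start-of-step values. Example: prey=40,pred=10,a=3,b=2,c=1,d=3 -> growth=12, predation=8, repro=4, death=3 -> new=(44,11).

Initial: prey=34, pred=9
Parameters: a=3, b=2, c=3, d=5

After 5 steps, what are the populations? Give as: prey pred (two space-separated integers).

Step 1: prey: 34+10-6=38; pred: 9+9-4=14
Step 2: prey: 38+11-10=39; pred: 14+15-7=22
Step 3: prey: 39+11-17=33; pred: 22+25-11=36
Step 4: prey: 33+9-23=19; pred: 36+35-18=53
Step 5: prey: 19+5-20=4; pred: 53+30-26=57

Answer: 4 57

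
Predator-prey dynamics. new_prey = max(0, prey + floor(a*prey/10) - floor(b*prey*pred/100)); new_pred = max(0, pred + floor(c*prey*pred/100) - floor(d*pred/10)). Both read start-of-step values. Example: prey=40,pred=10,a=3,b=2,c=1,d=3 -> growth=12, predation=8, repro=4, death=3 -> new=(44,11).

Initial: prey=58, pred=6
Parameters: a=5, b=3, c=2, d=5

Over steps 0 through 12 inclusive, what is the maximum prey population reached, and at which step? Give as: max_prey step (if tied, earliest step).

Step 1: prey: 58+29-10=77; pred: 6+6-3=9
Step 2: prey: 77+38-20=95; pred: 9+13-4=18
Step 3: prey: 95+47-51=91; pred: 18+34-9=43
Step 4: prey: 91+45-117=19; pred: 43+78-21=100
Step 5: prey: 19+9-57=0; pred: 100+38-50=88
Step 6: prey: 0+0-0=0; pred: 88+0-44=44
Step 7: prey: 0+0-0=0; pred: 44+0-22=22
Step 8: prey: 0+0-0=0; pred: 22+0-11=11
Step 9: prey: 0+0-0=0; pred: 11+0-5=6
Step 10: prey: 0+0-0=0; pred: 6+0-3=3
Step 11: prey: 0+0-0=0; pred: 3+0-1=2
Step 12: prey: 0+0-0=0; pred: 2+0-1=1
Max prey = 95 at step 2

Answer: 95 2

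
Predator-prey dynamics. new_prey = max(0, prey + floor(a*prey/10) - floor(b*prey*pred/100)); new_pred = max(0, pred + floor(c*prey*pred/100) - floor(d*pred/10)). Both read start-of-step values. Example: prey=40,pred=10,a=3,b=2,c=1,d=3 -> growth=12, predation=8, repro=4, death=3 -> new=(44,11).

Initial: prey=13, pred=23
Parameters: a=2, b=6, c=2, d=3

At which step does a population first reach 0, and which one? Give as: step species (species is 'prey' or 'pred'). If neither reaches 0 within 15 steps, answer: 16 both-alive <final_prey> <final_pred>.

Answer: 1 prey

Derivation:
Step 1: prey: 13+2-17=0; pred: 23+5-6=22
First extinction: prey at step 1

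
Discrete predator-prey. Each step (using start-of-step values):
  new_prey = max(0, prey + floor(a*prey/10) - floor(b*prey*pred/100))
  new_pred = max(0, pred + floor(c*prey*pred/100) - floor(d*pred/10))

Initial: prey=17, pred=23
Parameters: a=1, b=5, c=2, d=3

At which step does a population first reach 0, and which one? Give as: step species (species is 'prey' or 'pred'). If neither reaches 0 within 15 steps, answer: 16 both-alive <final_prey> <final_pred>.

Step 1: prey: 17+1-19=0; pred: 23+7-6=24
First extinction: prey at step 1

Answer: 1 prey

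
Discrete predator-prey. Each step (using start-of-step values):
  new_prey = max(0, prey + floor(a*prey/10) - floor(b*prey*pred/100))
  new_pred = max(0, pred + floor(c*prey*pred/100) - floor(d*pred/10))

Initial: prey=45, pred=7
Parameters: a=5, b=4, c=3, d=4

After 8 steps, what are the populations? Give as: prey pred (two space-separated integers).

Answer: 0 9

Derivation:
Step 1: prey: 45+22-12=55; pred: 7+9-2=14
Step 2: prey: 55+27-30=52; pred: 14+23-5=32
Step 3: prey: 52+26-66=12; pred: 32+49-12=69
Step 4: prey: 12+6-33=0; pred: 69+24-27=66
Step 5: prey: 0+0-0=0; pred: 66+0-26=40
Step 6: prey: 0+0-0=0; pred: 40+0-16=24
Step 7: prey: 0+0-0=0; pred: 24+0-9=15
Step 8: prey: 0+0-0=0; pred: 15+0-6=9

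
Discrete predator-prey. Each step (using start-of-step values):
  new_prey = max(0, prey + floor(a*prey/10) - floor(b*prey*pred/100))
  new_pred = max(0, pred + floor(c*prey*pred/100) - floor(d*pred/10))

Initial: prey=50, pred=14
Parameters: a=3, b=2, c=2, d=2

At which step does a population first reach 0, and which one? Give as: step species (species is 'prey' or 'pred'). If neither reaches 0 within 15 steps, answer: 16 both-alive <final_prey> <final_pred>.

Answer: 4 prey

Derivation:
Step 1: prey: 50+15-14=51; pred: 14+14-2=26
Step 2: prey: 51+15-26=40; pred: 26+26-5=47
Step 3: prey: 40+12-37=15; pred: 47+37-9=75
Step 4: prey: 15+4-22=0; pred: 75+22-15=82
First extinction: prey at step 4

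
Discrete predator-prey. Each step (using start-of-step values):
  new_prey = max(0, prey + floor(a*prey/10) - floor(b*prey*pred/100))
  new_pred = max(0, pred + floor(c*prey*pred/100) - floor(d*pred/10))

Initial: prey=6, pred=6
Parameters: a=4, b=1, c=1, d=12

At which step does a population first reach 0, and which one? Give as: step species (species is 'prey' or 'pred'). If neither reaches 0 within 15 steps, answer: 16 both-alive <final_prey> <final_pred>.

Answer: 1 pred

Derivation:
Step 1: prey: 6+2-0=8; pred: 6+0-7=0
First extinction: pred at step 1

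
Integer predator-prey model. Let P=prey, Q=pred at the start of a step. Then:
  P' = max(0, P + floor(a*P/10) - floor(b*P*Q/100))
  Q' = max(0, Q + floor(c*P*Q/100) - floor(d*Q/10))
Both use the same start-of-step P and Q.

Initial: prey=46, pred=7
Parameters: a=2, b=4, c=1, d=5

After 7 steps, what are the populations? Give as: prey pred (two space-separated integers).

Answer: 40 3

Derivation:
Step 1: prey: 46+9-12=43; pred: 7+3-3=7
Step 2: prey: 43+8-12=39; pred: 7+3-3=7
Step 3: prey: 39+7-10=36; pred: 7+2-3=6
Step 4: prey: 36+7-8=35; pred: 6+2-3=5
Step 5: prey: 35+7-7=35; pred: 5+1-2=4
Step 6: prey: 35+7-5=37; pred: 4+1-2=3
Step 7: prey: 37+7-4=40; pred: 3+1-1=3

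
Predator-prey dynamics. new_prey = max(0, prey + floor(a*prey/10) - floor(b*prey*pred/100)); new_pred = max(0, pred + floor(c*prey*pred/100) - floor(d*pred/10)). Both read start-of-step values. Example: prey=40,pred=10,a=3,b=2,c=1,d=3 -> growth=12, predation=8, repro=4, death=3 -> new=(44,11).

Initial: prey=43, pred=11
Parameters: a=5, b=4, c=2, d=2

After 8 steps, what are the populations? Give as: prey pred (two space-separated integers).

Answer: 0 20

Derivation:
Step 1: prey: 43+21-18=46; pred: 11+9-2=18
Step 2: prey: 46+23-33=36; pred: 18+16-3=31
Step 3: prey: 36+18-44=10; pred: 31+22-6=47
Step 4: prey: 10+5-18=0; pred: 47+9-9=47
Step 5: prey: 0+0-0=0; pred: 47+0-9=38
Step 6: prey: 0+0-0=0; pred: 38+0-7=31
Step 7: prey: 0+0-0=0; pred: 31+0-6=25
Step 8: prey: 0+0-0=0; pred: 25+0-5=20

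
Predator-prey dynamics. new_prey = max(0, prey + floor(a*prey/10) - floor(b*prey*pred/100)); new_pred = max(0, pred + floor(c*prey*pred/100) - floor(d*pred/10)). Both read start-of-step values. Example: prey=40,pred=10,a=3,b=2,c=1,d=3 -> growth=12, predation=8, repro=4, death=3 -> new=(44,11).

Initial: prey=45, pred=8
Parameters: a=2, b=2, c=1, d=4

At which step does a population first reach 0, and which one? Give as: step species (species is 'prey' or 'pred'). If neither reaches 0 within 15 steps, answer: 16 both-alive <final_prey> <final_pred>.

Step 1: prey: 45+9-7=47; pred: 8+3-3=8
Step 2: prey: 47+9-7=49; pred: 8+3-3=8
Step 3: prey: 49+9-7=51; pred: 8+3-3=8
Step 4: prey: 51+10-8=53; pred: 8+4-3=9
Step 5: prey: 53+10-9=54; pred: 9+4-3=10
Step 6: prey: 54+10-10=54; pred: 10+5-4=11
Step 7: prey: 54+10-11=53; pred: 11+5-4=12
Step 8: prey: 53+10-12=51; pred: 12+6-4=14
Step 9: prey: 51+10-14=47; pred: 14+7-5=16
Step 10: prey: 47+9-15=41; pred: 16+7-6=17
Step 11: prey: 41+8-13=36; pred: 17+6-6=17
Step 12: prey: 36+7-12=31; pred: 17+6-6=17
Step 13: prey: 31+6-10=27; pred: 17+5-6=16
Step 14: prey: 27+5-8=24; pred: 16+4-6=14
Step 15: prey: 24+4-6=22; pred: 14+3-5=12
No extinction within 15 steps

Answer: 16 both-alive 22 12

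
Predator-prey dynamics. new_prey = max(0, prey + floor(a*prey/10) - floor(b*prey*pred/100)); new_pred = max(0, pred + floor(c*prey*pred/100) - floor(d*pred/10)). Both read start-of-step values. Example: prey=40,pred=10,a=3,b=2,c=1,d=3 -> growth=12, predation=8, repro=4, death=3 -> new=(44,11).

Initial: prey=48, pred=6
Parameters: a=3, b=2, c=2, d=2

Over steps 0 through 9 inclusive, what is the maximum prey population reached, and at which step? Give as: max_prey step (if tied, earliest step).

Step 1: prey: 48+14-5=57; pred: 6+5-1=10
Step 2: prey: 57+17-11=63; pred: 10+11-2=19
Step 3: prey: 63+18-23=58; pred: 19+23-3=39
Step 4: prey: 58+17-45=30; pred: 39+45-7=77
Step 5: prey: 30+9-46=0; pred: 77+46-15=108
Step 6: prey: 0+0-0=0; pred: 108+0-21=87
Step 7: prey: 0+0-0=0; pred: 87+0-17=70
Step 8: prey: 0+0-0=0; pred: 70+0-14=56
Step 9: prey: 0+0-0=0; pred: 56+0-11=45
Max prey = 63 at step 2

Answer: 63 2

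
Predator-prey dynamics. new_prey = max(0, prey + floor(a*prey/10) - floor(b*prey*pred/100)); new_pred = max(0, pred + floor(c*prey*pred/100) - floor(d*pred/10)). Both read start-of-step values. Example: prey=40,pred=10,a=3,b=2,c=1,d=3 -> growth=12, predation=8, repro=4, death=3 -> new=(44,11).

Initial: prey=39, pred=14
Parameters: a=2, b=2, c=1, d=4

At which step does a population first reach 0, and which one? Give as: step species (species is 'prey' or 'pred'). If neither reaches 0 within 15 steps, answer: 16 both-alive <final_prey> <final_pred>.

Answer: 16 both-alive 45 8

Derivation:
Step 1: prey: 39+7-10=36; pred: 14+5-5=14
Step 2: prey: 36+7-10=33; pred: 14+5-5=14
Step 3: prey: 33+6-9=30; pred: 14+4-5=13
Step 4: prey: 30+6-7=29; pred: 13+3-5=11
Step 5: prey: 29+5-6=28; pred: 11+3-4=10
Step 6: prey: 28+5-5=28; pred: 10+2-4=8
Step 7: prey: 28+5-4=29; pred: 8+2-3=7
Step 8: prey: 29+5-4=30; pred: 7+2-2=7
Step 9: prey: 30+6-4=32; pred: 7+2-2=7
Step 10: prey: 32+6-4=34; pred: 7+2-2=7
Step 11: prey: 34+6-4=36; pred: 7+2-2=7
Step 12: prey: 36+7-5=38; pred: 7+2-2=7
Step 13: prey: 38+7-5=40; pred: 7+2-2=7
Step 14: prey: 40+8-5=43; pred: 7+2-2=7
Step 15: prey: 43+8-6=45; pred: 7+3-2=8
No extinction within 15 steps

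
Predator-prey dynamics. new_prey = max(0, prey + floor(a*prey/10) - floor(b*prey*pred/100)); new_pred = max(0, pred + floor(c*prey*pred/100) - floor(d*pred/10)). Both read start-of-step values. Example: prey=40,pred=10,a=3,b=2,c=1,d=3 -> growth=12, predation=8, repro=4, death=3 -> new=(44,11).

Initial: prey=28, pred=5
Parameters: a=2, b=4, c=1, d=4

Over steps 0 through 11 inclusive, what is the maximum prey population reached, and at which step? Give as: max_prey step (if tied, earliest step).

Answer: 42 11

Derivation:
Step 1: prey: 28+5-5=28; pred: 5+1-2=4
Step 2: prey: 28+5-4=29; pred: 4+1-1=4
Step 3: prey: 29+5-4=30; pred: 4+1-1=4
Step 4: prey: 30+6-4=32; pred: 4+1-1=4
Step 5: prey: 32+6-5=33; pred: 4+1-1=4
Step 6: prey: 33+6-5=34; pred: 4+1-1=4
Step 7: prey: 34+6-5=35; pred: 4+1-1=4
Step 8: prey: 35+7-5=37; pred: 4+1-1=4
Step 9: prey: 37+7-5=39; pred: 4+1-1=4
Step 10: prey: 39+7-6=40; pred: 4+1-1=4
Step 11: prey: 40+8-6=42; pred: 4+1-1=4
Max prey = 42 at step 11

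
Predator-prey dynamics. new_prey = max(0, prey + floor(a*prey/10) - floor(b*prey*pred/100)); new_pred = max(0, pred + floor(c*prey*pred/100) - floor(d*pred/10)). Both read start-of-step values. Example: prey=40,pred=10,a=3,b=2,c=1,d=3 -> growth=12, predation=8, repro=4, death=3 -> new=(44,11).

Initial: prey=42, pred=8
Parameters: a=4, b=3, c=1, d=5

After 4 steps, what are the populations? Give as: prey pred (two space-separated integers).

Step 1: prey: 42+16-10=48; pred: 8+3-4=7
Step 2: prey: 48+19-10=57; pred: 7+3-3=7
Step 3: prey: 57+22-11=68; pred: 7+3-3=7
Step 4: prey: 68+27-14=81; pred: 7+4-3=8

Answer: 81 8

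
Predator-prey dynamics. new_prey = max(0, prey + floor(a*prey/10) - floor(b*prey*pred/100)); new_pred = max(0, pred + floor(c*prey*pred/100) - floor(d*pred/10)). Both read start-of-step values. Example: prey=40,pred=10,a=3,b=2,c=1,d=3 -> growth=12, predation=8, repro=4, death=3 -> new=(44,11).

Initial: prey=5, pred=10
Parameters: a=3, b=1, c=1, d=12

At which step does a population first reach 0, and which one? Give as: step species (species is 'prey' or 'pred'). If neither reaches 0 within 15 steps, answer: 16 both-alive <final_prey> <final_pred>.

Answer: 1 pred

Derivation:
Step 1: prey: 5+1-0=6; pred: 10+0-12=0
First extinction: pred at step 1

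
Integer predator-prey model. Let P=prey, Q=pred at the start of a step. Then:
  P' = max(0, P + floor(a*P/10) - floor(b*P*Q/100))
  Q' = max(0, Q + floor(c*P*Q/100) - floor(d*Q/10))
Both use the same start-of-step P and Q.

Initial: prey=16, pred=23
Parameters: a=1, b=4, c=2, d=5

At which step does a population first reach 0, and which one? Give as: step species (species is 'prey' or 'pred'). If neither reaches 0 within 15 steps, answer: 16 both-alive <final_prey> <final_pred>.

Step 1: prey: 16+1-14=3; pred: 23+7-11=19
Step 2: prey: 3+0-2=1; pred: 19+1-9=11
Step 3: prey: 1+0-0=1; pred: 11+0-5=6
Step 4: prey: 1+0-0=1; pred: 6+0-3=3
Step 5: prey: 1+0-0=1; pred: 3+0-1=2
Step 6: prey: 1+0-0=1; pred: 2+0-1=1
Step 7: prey: 1+0-0=1; pred: 1+0-0=1
Steps 8-15: state stable at prey=1, pred=1 (no change)
No extinction within 15 steps

Answer: 16 both-alive 1 1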